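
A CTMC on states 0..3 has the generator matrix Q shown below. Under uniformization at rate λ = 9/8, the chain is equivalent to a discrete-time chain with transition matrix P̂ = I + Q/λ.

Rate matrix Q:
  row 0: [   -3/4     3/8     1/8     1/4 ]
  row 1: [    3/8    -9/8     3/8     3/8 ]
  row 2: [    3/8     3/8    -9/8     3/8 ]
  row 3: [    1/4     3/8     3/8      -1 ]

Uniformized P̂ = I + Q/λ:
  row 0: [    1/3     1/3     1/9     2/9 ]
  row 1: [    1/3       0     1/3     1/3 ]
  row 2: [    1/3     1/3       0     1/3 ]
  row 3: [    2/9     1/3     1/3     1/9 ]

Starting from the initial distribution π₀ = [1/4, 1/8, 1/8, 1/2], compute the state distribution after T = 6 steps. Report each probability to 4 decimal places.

t=0: π = [0.2500, 0.1250, 0.1250, 0.5000]
t=1: π = [0.2778, 0.2917, 0.2361, 0.1944]
t=2: π = [0.3117, 0.2361, 0.1929, 0.2593]
t=3: π = [0.3045, 0.2546, 0.1998, 0.2411]
t=4: π = [0.3065, 0.2485, 0.1991, 0.2459]
t=5: π = [0.3060, 0.2505, 0.1989, 0.2446]
t=6: π = [0.3062, 0.2498, 0.1990, 0.2450]

π = [0.3062, 0.2498, 0.1990, 0.2450]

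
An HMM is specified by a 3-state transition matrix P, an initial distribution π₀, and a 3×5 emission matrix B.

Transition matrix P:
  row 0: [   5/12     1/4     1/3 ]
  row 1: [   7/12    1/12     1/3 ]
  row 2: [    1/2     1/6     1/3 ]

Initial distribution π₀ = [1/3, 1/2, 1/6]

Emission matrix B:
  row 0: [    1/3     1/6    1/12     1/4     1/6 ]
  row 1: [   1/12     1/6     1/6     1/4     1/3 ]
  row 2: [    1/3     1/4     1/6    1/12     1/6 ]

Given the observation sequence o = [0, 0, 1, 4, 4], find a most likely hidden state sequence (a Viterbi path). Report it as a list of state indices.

t=0: δ = [1.111e-01, 4.167e-02, 5.556e-02]  (obs o_0=0)
t=1: δ = [1.543e-02, 2.315e-03, 1.235e-02]  ψ = [0, 0, 0]  (obs o_1=0)
t=2: δ = [1.072e-03, 6.430e-04, 1.286e-03]  ψ = [0, 0, 0]  (obs o_2=1)
t=3: δ = [1.072e-04, 8.931e-05, 7.144e-05]  ψ = [2, 0, 2]  (obs o_3=4)
t=4: δ = [8.683e-06, 8.931e-06, 5.954e-06]  ψ = [1, 0, 0]  (obs o_4=4)
backtrack: best end state = 1; path = [0, 0, 2, 0, 1]

path = [0, 0, 2, 0, 1]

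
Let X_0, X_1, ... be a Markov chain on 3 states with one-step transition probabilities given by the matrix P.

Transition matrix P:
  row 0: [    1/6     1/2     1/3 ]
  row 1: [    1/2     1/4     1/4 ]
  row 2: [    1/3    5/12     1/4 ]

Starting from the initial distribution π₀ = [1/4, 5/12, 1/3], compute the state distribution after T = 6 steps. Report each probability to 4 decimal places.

t=0: π = [0.2500, 0.4167, 0.3333]
t=1: π = [0.3611, 0.3681, 0.2708]
t=2: π = [0.3345, 0.3854, 0.2801]
t=3: π = [0.3418, 0.3803, 0.2779]
t=4: π = [0.3397, 0.3818, 0.2785]
t=5: π = [0.3403, 0.3814, 0.2783]
t=6: π = [0.3402, 0.3815, 0.2784]

π = [0.3402, 0.3815, 0.2784]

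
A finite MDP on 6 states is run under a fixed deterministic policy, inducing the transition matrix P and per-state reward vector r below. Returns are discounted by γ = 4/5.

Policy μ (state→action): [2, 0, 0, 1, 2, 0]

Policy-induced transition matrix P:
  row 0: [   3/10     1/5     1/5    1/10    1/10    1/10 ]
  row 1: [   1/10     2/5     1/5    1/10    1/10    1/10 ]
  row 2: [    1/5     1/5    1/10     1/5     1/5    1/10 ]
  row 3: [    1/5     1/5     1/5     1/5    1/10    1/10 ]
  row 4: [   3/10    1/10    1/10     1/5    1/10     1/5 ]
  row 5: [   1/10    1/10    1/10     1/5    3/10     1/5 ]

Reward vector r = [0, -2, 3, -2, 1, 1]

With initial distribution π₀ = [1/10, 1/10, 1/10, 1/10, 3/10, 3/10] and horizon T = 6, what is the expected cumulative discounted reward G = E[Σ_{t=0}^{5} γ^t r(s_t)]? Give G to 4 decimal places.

G = 0.5332

t=0: π = [0.1000, 0.1000, 0.1000, 0.1000, 0.3000, 0.3000], E[r] = 0.5000, γ^t·E[r] = 0.500000, running G = 0.500000
t=1: π = [0.2000, 0.1600, 0.1300, 0.1800, 0.1700, 0.1600], E[r] = 0.0400, γ^t·E[r] = 0.032000, running G = 0.532000
t=2: π = [0.2050, 0.1990, 0.1540, 0.1640, 0.1450, 0.1330], E[r] = 0.0140, γ^t·E[r] = 0.008960, running G = 0.540960
t=3: π = [0.2018, 0.2120, 0.1568, 0.1596, 0.1420, 0.1278], E[r] = -0.0030, γ^t·E[r] = -0.001536, running G = 0.539424
t=4: π = [0.2004, 0.2154, 0.1573, 0.1586, 0.1412, 0.1270], E[r] = -0.0078, γ^t·E[r] = -0.003211, running G = 0.536213
t=5: π = [0.1999, 0.2163, 0.1574, 0.1584, 0.1411, 0.1268], E[r] = -0.0091, γ^t·E[r] = -0.002974, running G = 0.533239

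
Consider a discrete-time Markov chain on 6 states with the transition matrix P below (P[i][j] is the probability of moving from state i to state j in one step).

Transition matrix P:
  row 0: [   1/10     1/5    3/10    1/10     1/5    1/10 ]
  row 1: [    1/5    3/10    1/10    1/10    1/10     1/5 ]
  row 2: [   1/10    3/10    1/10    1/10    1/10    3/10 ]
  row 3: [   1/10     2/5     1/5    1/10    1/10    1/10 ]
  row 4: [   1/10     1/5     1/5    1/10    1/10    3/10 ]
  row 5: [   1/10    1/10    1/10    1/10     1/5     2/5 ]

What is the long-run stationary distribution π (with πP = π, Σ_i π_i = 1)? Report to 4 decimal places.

π = [0.1232, 0.2323, 0.1485, 0.1000, 0.1381, 0.2579]

Balance equations π_j = Σ_i π_i·P[i][j]:
  π_0 = 1/10·π_0 + 1/5·π_1 + 1/10·π_2 + 1/10·π_3 + 1/10·π_4 + 1/10·π_5
  π_1 = 1/5·π_0 + 3/10·π_1 + 3/10·π_2 + 2/5·π_3 + 1/5·π_4 + 1/10·π_5
  π_2 = 3/10·π_0 + 1/10·π_1 + 1/10·π_2 + 1/5·π_3 + 1/5·π_4 + 1/10·π_5
  π_3 = 1/10·π_0 + 1/10·π_1 + 1/10·π_2 + 1/10·π_3 + 1/10·π_4 + 1/10·π_5
  π_4 = 1/5·π_0 + 1/10·π_1 + 1/10·π_2 + 1/10·π_3 + 1/10·π_4 + 1/5·π_5
  normalize: π_0 + π_1 + π_2 + π_3 + π_4 + π_5 = 1
Solving the linear system gives exactly π = [1817/14745, 685/2949, 2189/14745, 1/10, 4073/29490, 3803/14745].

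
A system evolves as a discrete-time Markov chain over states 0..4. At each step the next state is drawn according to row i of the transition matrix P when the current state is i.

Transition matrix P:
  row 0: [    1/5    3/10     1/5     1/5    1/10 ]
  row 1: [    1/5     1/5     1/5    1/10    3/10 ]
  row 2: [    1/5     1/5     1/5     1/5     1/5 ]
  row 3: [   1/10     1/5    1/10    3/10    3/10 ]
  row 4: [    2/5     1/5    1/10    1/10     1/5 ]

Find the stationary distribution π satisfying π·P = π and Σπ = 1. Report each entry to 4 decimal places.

Balance equations π_j = Σ_i π_i·P[i][j]:
  π_0 = 1/5·π_0 + 1/5·π_1 + 1/5·π_2 + 1/10·π_3 + 2/5·π_4
  π_1 = 3/10·π_0 + 1/5·π_1 + 1/5·π_2 + 1/5·π_3 + 1/5·π_4
  π_2 = 1/5·π_0 + 1/5·π_1 + 1/5·π_2 + 1/10·π_3 + 1/10·π_4
  π_3 = 1/5·π_0 + 1/10·π_1 + 1/5·π_2 + 3/10·π_3 + 1/10·π_4
  normalize: π_0 + π_1 + π_2 + π_3 + π_4 = 1
Solving the linear system gives exactly π = [2094/9263, 2062/9263, 1491/9263, 1606/9263, 2010/9263].

π = [0.2261, 0.2226, 0.1610, 0.1734, 0.2170]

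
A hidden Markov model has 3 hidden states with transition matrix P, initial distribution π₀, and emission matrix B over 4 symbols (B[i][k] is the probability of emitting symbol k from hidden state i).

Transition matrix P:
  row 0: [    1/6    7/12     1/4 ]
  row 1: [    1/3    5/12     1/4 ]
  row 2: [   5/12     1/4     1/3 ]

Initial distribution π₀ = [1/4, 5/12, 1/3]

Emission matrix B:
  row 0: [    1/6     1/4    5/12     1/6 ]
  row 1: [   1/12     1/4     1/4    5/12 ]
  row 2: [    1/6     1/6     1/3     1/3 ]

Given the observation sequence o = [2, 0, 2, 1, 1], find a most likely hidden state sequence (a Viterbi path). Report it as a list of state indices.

path = [2, 2, 0, 1, 1]

t=0: δ = [1.042e-01, 1.042e-01, 1.111e-01]  (obs o_0=2)
t=1: δ = [7.716e-03, 5.064e-03, 6.173e-03]  ψ = [2, 0, 2]  (obs o_1=0)
t=2: δ = [1.072e-03, 1.125e-03, 6.859e-04]  ψ = [2, 0, 2]  (obs o_2=2)
t=3: δ = [9.377e-05, 1.563e-04, 4.689e-05]  ψ = [1, 0, 1]  (obs o_3=1)
t=4: δ = [1.302e-05, 1.628e-05, 6.512e-06]  ψ = [1, 1, 1]  (obs o_4=1)
backtrack: best end state = 1; path = [2, 2, 0, 1, 1]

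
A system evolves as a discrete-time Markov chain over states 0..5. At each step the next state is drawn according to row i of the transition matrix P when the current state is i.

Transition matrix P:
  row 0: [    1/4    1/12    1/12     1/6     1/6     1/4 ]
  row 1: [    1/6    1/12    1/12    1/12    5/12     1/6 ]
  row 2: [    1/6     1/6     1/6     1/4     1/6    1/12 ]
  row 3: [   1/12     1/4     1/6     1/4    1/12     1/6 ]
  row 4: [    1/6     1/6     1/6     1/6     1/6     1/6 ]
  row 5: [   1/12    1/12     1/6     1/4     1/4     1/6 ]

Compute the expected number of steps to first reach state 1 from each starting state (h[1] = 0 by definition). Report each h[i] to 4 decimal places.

h = [6.9461, 0.0000, 6.2369, 5.6933, 6.3247, 6.7474]

First-step conditioning: h[1] = 0; for i ≠ 1, h[i] = 1 + Σ_k P[i][k]·h[k].
  h[0] = 1 + 1/4·h[0] + 1/12·h[2] + 1/6·h[3] + 1/6·h[4] + 1/4·h[5]
  h[2] = 1 + 1/6·h[0] + 1/6·h[2] + 1/4·h[3] + 1/6·h[4] + 1/12·h[5]
  h[3] = 1 + 1/12·h[0] + 1/6·h[2] + 1/4·h[3] + 1/12·h[4] + 1/6·h[5]
  h[4] = 1 + 1/6·h[0] + 1/6·h[2] + 1/6·h[3] + 1/6·h[4] + 1/6·h[5]
  h[5] = 1 + 1/12·h[0] + 1/6·h[2] + 1/4·h[3] + 1/4·h[4] + 1/6·h[5]
Solving the 5×5 linear system over states ≠ 1 gives exactly h = [57882/8333, 0, 51972/8333, 47442/8333, 52704/8333, 56226/8333] (h[1] = 0 is the target).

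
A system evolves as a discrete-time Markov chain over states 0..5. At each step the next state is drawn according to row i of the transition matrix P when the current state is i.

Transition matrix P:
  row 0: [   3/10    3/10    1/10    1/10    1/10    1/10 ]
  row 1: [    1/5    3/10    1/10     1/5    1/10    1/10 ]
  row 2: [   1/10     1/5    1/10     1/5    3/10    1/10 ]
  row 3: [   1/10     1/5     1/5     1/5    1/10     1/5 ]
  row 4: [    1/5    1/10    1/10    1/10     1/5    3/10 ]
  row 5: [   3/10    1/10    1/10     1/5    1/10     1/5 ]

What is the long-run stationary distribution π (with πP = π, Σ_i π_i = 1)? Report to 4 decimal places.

Balance equations π_j = Σ_i π_i·P[i][j]:
  π_0 = 3/10·π_0 + 1/5·π_1 + 1/10·π_2 + 1/10·π_3 + 1/5·π_4 + 3/10·π_5
  π_1 = 3/10·π_0 + 3/10·π_1 + 1/5·π_2 + 1/5·π_3 + 1/10·π_4 + 1/10·π_5
  π_2 = 1/10·π_0 + 1/10·π_1 + 1/10·π_2 + 1/5·π_3 + 1/10·π_4 + 1/10·π_5
  π_3 = 1/10·π_0 + 1/5·π_1 + 1/5·π_2 + 1/5·π_3 + 1/10·π_4 + 1/5·π_5
  π_4 = 1/10·π_0 + 1/10·π_1 + 3/10·π_2 + 1/10·π_3 + 1/5·π_4 + 1/10·π_5
  normalize: π_0 + π_1 + π_2 + π_3 + π_4 + π_5 = 1
Solving the linear system gives exactly π = [15079/72265, 3070/14453, 8422/72265, 2391/14453, 9901/72265, 11558/72265].

π = [0.2087, 0.2124, 0.1165, 0.1654, 0.1370, 0.1599]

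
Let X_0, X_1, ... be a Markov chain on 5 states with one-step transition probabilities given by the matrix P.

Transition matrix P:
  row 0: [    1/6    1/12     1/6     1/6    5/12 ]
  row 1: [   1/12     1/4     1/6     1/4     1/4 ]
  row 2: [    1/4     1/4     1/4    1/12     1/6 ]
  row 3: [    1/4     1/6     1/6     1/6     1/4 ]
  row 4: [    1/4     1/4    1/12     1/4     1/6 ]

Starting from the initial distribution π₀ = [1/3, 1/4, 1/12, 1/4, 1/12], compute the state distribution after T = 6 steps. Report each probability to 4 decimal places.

t=0: π = [0.3333, 0.2500, 0.0833, 0.2500, 0.0833]
t=1: π = [0.1806, 0.1736, 0.1667, 0.1875, 0.2917]
t=2: π = [0.2060, 0.2043, 0.1563, 0.1916, 0.2419]
t=3: π = [0.1988, 0.1997, 0.1595, 0.1908, 0.2512]
t=4: π = [0.2002, 0.2010, 0.1590, 0.1909, 0.2489]
t=5: π = [0.1998, 0.2007, 0.1592, 0.1909, 0.2494]
t=6: π = [0.1999, 0.2008, 0.1592, 0.1909, 0.2493]

π = [0.1999, 0.2008, 0.1592, 0.1909, 0.2493]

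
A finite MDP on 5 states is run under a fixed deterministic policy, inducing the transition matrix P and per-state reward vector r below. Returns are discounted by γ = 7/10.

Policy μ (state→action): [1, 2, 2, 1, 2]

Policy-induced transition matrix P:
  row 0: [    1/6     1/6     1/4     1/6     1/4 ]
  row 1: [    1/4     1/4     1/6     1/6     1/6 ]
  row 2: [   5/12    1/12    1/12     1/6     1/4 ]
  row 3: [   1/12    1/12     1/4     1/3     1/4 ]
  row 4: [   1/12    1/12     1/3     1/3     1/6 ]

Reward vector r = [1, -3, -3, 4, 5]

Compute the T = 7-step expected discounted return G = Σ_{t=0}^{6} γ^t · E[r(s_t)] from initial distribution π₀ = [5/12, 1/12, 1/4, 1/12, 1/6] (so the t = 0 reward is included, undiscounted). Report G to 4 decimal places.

t=0: π = [0.4167, 0.0833, 0.2500, 0.0833, 0.1667], E[r] = 0.5833, γ^t·E[r] = 0.583333, running G = 0.583333
t=1: π = [0.2153, 0.1319, 0.2153, 0.2083, 0.2292], E[r] = 1.1528, γ^t·E[r] = 0.806944, running G = 1.390278
t=2: π = [0.1950, 0.1233, 0.2222, 0.2396, 0.2199], E[r] = 1.2164, γ^t·E[r] = 0.596053, running G = 1.986331
t=3: π = [0.1942, 0.1201, 0.2210, 0.2432, 0.2214], E[r] = 1.2508, γ^t·E[r] = 0.429015, running G = 2.415346
t=4: π = [0.1932, 0.1195, 0.2216, 0.2441, 0.2215], E[r] = 1.2539, γ^t·E[r] = 0.301065, running G = 2.716410
t=5: π = [0.1932, 0.1194, 0.2216, 0.2443, 0.2216], E[r] = 1.2554, γ^t·E[r] = 0.211001, running G = 2.927412
t=6: π = [0.1932, 0.1193, 0.2216, 0.2443, 0.2216], E[r] = 1.2556, γ^t·E[r] = 0.147721, running G = 3.075133

G = 3.0751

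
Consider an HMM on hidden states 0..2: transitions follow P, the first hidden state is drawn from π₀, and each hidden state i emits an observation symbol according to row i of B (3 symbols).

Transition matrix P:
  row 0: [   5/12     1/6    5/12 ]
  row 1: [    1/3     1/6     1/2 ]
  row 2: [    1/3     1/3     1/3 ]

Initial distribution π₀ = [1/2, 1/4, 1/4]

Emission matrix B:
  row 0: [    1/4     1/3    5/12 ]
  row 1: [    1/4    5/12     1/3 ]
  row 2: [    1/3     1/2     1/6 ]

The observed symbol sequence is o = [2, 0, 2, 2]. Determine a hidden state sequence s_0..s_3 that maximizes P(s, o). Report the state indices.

path = [0, 2, 0, 0]

t=0: δ = [2.083e-01, 8.333e-02, 4.167e-02]  (obs o_0=2)
t=1: δ = [2.170e-02, 8.681e-03, 2.894e-02]  ψ = [0, 0, 0]  (obs o_1=0)
t=2: δ = [4.019e-03, 3.215e-03, 1.608e-03]  ψ = [2, 2, 2]  (obs o_2=2)
t=3: δ = [6.977e-04, 2.233e-04, 2.791e-04]  ψ = [0, 0, 0]  (obs o_3=2)
backtrack: best end state = 0; path = [0, 2, 0, 0]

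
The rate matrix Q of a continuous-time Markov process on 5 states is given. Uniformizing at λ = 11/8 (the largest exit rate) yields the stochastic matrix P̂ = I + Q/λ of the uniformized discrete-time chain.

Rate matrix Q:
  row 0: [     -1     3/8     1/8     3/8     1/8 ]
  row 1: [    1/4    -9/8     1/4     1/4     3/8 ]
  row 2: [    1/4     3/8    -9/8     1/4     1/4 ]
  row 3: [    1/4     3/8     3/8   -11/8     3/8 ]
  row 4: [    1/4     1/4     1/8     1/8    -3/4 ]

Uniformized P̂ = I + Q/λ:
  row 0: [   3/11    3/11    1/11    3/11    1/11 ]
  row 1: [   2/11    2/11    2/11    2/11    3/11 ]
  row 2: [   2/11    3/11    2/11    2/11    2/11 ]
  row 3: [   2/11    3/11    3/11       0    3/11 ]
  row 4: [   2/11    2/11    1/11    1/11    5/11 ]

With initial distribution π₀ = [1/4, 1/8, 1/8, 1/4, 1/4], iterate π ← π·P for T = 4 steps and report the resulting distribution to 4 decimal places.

π = [0.2000, 0.2274, 0.1524, 0.1484, 0.2718]

t=0: π = [0.2500, 0.1250, 0.1250, 0.2500, 0.2500]
t=1: π = [0.2045, 0.2386, 0.1591, 0.1364, 0.2614]
t=2: π = [0.2004, 0.2273, 0.1519, 0.1519, 0.2686]
t=3: π = [0.2000, 0.2276, 0.1530, 0.1480, 0.2713]
t=4: π = [0.2000, 0.2274, 0.1524, 0.1484, 0.2718]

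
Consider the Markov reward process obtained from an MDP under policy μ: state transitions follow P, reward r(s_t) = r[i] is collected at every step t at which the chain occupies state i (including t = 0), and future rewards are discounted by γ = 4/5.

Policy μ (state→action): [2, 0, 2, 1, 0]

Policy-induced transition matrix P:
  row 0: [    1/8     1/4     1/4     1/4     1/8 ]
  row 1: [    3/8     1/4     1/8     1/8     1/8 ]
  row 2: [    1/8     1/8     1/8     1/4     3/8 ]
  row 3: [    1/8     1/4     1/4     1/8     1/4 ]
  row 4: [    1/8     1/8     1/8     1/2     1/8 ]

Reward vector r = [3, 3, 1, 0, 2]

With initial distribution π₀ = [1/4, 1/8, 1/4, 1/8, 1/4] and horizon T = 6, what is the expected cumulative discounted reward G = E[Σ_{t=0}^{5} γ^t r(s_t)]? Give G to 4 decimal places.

t=0: π = [0.2500, 0.1250, 0.2500, 0.1250, 0.2500], E[r] = 1.8750, γ^t·E[r] = 1.875000, running G = 1.875000
t=1: π = [0.1563, 0.1875, 0.1719, 0.2813, 0.2031], E[r] = 1.6094, γ^t·E[r] = 1.287500, running G = 3.162500
t=2: π = [0.1719, 0.2031, 0.1797, 0.2422, 0.2031], E[r] = 1.7109, γ^t·E[r] = 1.095000, running G = 4.257500
t=3: π = [0.1758, 0.2021, 0.1768, 0.2451, 0.2002], E[r] = 1.7109, γ^t·E[r] = 0.876000, running G = 5.133500
t=4: π = [0.1755, 0.2029, 0.1776, 0.2441, 0.1998], E[r] = 1.7125, γ^t·E[r] = 0.701450, running G = 5.834950
t=5: π = [0.1757, 0.2028, 0.1775, 0.2441, 0.1999], E[r] = 1.7129, γ^t·E[r] = 0.561290, running G = 6.396240

G = 6.3962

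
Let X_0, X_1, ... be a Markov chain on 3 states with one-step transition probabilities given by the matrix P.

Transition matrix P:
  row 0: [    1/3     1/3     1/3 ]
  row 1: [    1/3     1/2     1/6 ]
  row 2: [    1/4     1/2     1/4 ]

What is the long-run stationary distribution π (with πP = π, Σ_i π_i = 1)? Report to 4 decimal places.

Balance equations π_j = Σ_i π_i·P[i][j]:
  π_0 = 1/3·π_0 + 1/3·π_1 + 1/4·π_2
  π_1 = 1/3·π_0 + 1/2·π_1 + 1/2·π_2
  normalize: π_0 + π_1 + π_2 = 1
Solving the linear system gives exactly π = [21/67, 30/67, 16/67].

π = [0.3134, 0.4478, 0.2388]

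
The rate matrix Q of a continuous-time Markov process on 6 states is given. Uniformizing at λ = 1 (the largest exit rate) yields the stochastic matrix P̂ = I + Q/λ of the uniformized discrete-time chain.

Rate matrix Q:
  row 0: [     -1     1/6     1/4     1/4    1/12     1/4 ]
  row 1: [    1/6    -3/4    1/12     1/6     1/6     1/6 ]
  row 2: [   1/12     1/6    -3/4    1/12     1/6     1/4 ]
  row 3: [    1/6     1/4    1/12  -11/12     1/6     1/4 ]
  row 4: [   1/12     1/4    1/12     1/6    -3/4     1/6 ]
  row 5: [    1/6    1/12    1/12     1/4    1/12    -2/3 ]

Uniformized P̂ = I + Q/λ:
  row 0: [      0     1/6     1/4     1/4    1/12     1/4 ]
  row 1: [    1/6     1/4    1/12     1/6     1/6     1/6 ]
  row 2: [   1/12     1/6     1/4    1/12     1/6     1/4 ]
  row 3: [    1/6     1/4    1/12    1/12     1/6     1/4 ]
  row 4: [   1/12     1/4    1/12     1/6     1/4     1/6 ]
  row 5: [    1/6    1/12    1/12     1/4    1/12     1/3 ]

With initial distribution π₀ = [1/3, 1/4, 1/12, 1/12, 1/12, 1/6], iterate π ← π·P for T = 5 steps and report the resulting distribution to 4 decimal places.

π = [0.1233, 0.1890, 0.1247, 0.1724, 0.1486, 0.2420]

t=0: π = [0.3333, 0.2500, 0.0833, 0.0833, 0.0833, 0.1667]
t=1: π = [0.0972, 0.1875, 0.1528, 0.1944, 0.1319, 0.2361]
t=2: π = [0.1267, 0.1898, 0.1250, 0.1655, 0.1499, 0.2431]
t=3: π = [0.1226, 0.1885, 0.1253, 0.1733, 0.1483, 0.2419]
t=4: π = [0.1234, 0.1890, 0.1247, 0.1722, 0.1486, 0.2421]
t=5: π = [0.1233, 0.1890, 0.1247, 0.1724, 0.1486, 0.2420]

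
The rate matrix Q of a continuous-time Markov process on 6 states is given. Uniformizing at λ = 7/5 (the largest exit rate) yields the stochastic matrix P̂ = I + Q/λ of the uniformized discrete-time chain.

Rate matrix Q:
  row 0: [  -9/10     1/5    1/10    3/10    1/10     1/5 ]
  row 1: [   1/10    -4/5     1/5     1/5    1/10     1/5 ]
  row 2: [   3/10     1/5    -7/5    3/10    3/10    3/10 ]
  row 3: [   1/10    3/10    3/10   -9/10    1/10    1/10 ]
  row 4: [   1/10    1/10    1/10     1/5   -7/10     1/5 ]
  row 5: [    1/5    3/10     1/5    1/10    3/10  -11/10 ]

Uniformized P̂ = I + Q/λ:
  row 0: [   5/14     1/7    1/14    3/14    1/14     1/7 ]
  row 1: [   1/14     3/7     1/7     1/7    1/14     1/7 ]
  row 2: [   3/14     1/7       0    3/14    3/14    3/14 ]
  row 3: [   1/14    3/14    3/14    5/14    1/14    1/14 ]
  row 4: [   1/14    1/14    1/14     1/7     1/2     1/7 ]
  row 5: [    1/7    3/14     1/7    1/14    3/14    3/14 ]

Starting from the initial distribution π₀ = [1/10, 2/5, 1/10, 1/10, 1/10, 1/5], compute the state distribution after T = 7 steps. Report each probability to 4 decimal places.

t=0: π = [0.1000, 0.4000, 0.1000, 0.1000, 0.1000, 0.2000]
t=1: π = [0.1286, 0.2714, 0.1214, 0.1643, 0.1571, 0.1571]
t=2: π = [0.1367, 0.2321, 0.1168, 0.1847, 0.1786, 0.1510]
t=3: π = [0.1380, 0.2204, 0.1168, 0.1898, 0.1862, 0.1488]
t=4: π = [0.1382, 0.2167, 0.1166, 0.1911, 0.1892, 0.1483]
t=5: π = [0.1381, 0.2155, 0.1165, 0.1914, 0.1903, 0.1481]
t=6: π = [0.1381, 0.2151, 0.1164, 0.1915, 0.1908, 0.1481]
t=7: π = [0.1381, 0.2149, 0.1164, 0.1915, 0.1910, 0.1481]

π = [0.1381, 0.2149, 0.1164, 0.1915, 0.1910, 0.1481]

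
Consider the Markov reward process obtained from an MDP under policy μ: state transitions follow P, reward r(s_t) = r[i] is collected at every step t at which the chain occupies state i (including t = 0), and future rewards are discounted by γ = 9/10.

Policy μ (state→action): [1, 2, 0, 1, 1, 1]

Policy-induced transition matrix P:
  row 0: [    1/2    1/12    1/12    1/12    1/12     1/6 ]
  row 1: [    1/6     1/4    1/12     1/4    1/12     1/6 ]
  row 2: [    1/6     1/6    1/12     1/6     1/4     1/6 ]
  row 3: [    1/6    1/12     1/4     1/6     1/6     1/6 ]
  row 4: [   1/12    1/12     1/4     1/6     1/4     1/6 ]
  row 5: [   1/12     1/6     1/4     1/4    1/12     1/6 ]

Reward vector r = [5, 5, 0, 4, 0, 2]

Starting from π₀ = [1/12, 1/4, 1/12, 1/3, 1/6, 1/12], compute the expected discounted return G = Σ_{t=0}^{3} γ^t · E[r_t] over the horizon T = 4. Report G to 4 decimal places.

G = 9.7359

t=0: π = [0.0833, 0.2500, 0.0833, 0.3333, 0.1667, 0.0833], E[r] = 3.1667, γ^t·E[r] = 3.166667, running G = 3.166667
t=1: π = [0.1736, 0.1389, 0.1806, 0.1875, 0.1528, 0.1667], E[r] = 2.6458, γ^t·E[r] = 2.381250, running G = 5.547917
t=2: π = [0.1979, 0.1354, 0.1678, 0.1777, 0.1545, 0.1667], E[r] = 2.7106, γ^t·E[r] = 2.195625, running G = 7.743542
t=3: π = [0.2059, 0.1338, 0.1665, 0.1753, 0.1519, 0.1667], E[r] = 2.7330, γ^t·E[r] = 1.992340, running G = 9.735882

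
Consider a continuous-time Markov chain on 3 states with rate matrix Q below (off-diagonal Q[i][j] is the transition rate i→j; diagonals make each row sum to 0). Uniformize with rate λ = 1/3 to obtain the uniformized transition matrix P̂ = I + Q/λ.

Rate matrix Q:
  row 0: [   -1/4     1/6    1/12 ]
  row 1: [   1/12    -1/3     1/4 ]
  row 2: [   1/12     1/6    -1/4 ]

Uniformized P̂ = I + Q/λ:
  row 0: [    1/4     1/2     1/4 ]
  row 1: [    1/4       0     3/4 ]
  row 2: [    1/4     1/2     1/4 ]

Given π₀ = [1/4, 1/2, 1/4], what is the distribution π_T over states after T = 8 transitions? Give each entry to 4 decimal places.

π = [0.2500, 0.3340, 0.4160]

t=0: π = [0.2500, 0.5000, 0.2500]
t=1: π = [0.2500, 0.2500, 0.5000]
t=2: π = [0.2500, 0.3750, 0.3750]
t=3: π = [0.2500, 0.3125, 0.4375]
t=4: π = [0.2500, 0.3438, 0.4063]
t=5: π = [0.2500, 0.3281, 0.4219]
t=6: π = [0.2500, 0.3359, 0.4141]
t=7: π = [0.2500, 0.3320, 0.4180]
t=8: π = [0.2500, 0.3340, 0.4160]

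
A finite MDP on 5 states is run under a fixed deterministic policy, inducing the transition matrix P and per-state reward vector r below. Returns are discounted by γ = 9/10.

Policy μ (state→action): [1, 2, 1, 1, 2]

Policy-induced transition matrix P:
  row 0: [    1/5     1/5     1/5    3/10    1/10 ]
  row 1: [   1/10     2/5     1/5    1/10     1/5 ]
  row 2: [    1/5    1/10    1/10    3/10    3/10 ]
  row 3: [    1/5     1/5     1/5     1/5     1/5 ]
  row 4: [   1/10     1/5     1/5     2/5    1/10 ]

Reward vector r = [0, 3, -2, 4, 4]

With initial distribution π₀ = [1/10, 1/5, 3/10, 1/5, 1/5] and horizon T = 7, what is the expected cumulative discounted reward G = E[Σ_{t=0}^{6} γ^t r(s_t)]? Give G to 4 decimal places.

G = 10.2997

t=0: π = [0.1000, 0.2000, 0.3000, 0.2000, 0.2000], E[r] = 1.6000, γ^t·E[r] = 1.600000, running G = 1.600000
t=1: π = [0.1600, 0.2100, 0.1700, 0.2600, 0.2000], E[r] = 2.1300, γ^t·E[r] = 1.917000, running G = 3.517000
t=2: π = [0.1590, 0.2250, 0.1830, 0.2520, 0.1810], E[r] = 2.0410, γ^t·E[r] = 1.653210, running G = 5.170210
t=3: π = [0.1594, 0.2267, 0.1817, 0.2479, 0.1843], E[r] = 2.0455, γ^t·E[r] = 1.491170, running G = 6.661380
t=4: π = [0.1589, 0.2272, 0.1818, 0.2483, 0.1838], E[r] = 2.0463, γ^t·E[r] = 1.342545, running G = 8.003924
t=5: π = [0.1589, 0.2273, 0.1818, 0.2481, 0.1839], E[r] = 2.0462, γ^t·E[r] = 1.208281, running G = 9.212205
t=6: π = [0.1589, 0.2273, 0.1818, 0.2481, 0.1839], E[r] = 2.0463, γ^t·E[r] = 1.087481, running G = 10.299686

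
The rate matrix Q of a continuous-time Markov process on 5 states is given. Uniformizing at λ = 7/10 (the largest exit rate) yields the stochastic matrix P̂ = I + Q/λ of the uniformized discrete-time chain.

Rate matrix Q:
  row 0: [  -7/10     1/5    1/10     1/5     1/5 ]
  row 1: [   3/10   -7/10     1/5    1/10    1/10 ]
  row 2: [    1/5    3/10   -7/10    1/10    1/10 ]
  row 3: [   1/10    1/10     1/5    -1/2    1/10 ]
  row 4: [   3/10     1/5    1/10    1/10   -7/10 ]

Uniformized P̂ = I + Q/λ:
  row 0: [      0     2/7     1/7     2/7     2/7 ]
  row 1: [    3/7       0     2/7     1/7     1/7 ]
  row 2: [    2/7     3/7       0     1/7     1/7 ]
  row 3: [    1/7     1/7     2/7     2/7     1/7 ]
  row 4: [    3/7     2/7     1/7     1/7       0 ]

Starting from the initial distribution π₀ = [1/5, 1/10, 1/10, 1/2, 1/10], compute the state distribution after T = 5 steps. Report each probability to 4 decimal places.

π = [0.2406, 0.2189, 0.1783, 0.2069, 0.1553]

t=0: π = [0.2000, 0.1000, 0.1000, 0.5000, 0.1000]
t=1: π = [0.1857, 0.2000, 0.2143, 0.2429, 0.1571]
t=2: π = [0.2490, 0.2245, 0.1755, 0.2041, 0.1469]
t=3: π = [0.2385, 0.2175, 0.1790, 0.2076, 0.1574]
t=4: π = [0.2415, 0.2195, 0.1780, 0.2066, 0.1544]
t=5: π = [0.2406, 0.2189, 0.1783, 0.2069, 0.1553]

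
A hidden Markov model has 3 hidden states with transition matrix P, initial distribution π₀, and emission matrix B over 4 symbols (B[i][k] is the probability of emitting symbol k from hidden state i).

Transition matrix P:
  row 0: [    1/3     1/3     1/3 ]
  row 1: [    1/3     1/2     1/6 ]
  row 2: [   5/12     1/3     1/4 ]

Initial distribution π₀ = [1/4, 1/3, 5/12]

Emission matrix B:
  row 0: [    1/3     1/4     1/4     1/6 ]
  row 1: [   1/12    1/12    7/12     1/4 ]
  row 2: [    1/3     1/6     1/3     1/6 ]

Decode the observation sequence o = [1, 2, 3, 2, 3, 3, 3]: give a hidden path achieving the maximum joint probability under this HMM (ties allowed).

path = [2, 1, 1, 1, 1, 1, 1]

t=0: δ = [6.250e-02, 2.778e-02, 6.944e-02]  (obs o_0=1)
t=1: δ = [7.234e-03, 1.350e-02, 6.944e-03]  ψ = [2, 2, 0]  (obs o_1=2)
t=2: δ = [7.502e-04, 1.688e-03, 4.019e-04]  ψ = [1, 1, 0]  (obs o_2=3)
t=3: δ = [1.407e-04, 4.923e-04, 9.377e-05]  ψ = [1, 1, 1]  (obs o_3=2)
t=4: δ = [2.735e-05, 6.154e-05, 1.368e-05]  ψ = [1, 1, 1]  (obs o_4=3)
t=5: δ = [3.419e-06, 7.692e-06, 1.709e-06]  ψ = [1, 1, 1]  (obs o_5=3)
t=6: δ = [4.273e-07, 9.615e-07, 2.137e-07]  ψ = [1, 1, 1]  (obs o_6=3)
backtrack: best end state = 1; path = [2, 1, 1, 1, 1, 1, 1]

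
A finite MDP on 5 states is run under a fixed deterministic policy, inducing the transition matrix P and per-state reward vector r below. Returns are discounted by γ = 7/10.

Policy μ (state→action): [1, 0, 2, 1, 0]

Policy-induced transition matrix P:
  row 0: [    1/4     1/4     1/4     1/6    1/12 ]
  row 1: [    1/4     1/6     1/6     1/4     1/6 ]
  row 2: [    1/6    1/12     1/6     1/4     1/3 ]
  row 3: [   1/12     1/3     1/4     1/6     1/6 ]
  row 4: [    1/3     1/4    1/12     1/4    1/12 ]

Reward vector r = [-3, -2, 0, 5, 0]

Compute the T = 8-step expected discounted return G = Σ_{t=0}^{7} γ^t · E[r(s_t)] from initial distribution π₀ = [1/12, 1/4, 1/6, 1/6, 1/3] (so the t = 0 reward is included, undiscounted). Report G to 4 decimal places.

G = 0.0744

t=0: π = [0.0833, 0.2500, 0.1667, 0.1667, 0.3333], E[r] = 0.0833, γ^t·E[r] = 0.083333, running G = 0.083333
t=1: π = [0.2361, 0.2153, 0.1597, 0.2292, 0.1597], E[r] = 0.0069, γ^t·E[r] = 0.004861, running G = 0.088194
t=2: π = [0.2118, 0.2245, 0.1921, 0.2112, 0.1603], E[r] = -0.0284, γ^t·E[r] = -0.013895, running G = 0.074300
t=3: π = [0.2121, 0.2169, 0.1886, 0.2147, 0.1677], E[r] = 0.0036, γ^t·E[r] = 0.001224, running G = 0.075524
t=4: π = [0.2125, 0.2184, 0.1883, 0.2144, 0.1664], E[r] = -0.0021, γ^t·E[r] = -0.000497, running G = 0.075027
t=5: π = [0.2124, 0.2183, 0.1884, 0.2144, 0.1665], E[r] = -0.0018, γ^t·E[r] = -0.000300, running G = 0.074727
t=6: π = [0.2124, 0.2183, 0.1884, 0.2144, 0.1665], E[r] = -0.0017, γ^t·E[r] = -0.000205, running G = 0.074522
t=7: π = [0.2124, 0.2183, 0.1884, 0.2144, 0.1665], E[r] = -0.0017, γ^t·E[r] = -0.000144, running G = 0.074378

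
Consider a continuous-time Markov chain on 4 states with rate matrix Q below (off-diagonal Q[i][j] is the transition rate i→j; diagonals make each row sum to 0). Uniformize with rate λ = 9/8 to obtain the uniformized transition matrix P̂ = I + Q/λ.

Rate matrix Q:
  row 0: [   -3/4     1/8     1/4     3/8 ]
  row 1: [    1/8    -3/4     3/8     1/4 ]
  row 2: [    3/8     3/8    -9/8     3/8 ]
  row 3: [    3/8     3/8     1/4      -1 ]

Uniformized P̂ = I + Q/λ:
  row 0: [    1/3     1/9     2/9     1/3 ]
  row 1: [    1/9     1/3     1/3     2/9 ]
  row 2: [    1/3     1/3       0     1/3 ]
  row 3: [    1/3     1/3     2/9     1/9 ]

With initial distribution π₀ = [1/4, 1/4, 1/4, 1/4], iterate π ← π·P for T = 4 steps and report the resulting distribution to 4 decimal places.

t=0: π = [0.2500, 0.2500, 0.2500, 0.2500]
t=1: π = [0.2778, 0.2778, 0.1944, 0.2500]
t=2: π = [0.2716, 0.2716, 0.2099, 0.2469]
t=3: π = [0.2730, 0.2730, 0.2058, 0.2483]
t=4: π = [0.2727, 0.2727, 0.2068, 0.2478]

π = [0.2727, 0.2727, 0.2068, 0.2478]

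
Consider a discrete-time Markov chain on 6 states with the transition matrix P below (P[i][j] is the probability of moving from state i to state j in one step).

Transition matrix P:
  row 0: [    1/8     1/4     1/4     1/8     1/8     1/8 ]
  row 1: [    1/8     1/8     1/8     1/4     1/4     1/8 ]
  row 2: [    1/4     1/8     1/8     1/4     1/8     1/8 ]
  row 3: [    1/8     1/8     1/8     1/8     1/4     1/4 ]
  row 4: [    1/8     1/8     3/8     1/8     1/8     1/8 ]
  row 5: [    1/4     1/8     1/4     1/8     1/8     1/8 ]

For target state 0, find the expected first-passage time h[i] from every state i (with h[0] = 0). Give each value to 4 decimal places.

h = [0.0000, 5.9798, 5.2513, 5.8900, 5.8279, 5.1714]

First-step conditioning: h[0] = 0; for i ≠ 0, h[i] = 1 + Σ_k P[i][k]·h[k].
  h[1] = 1 + 1/8·h[1] + 1/8·h[2] + 1/4·h[3] + 1/4·h[4] + 1/8·h[5]
  h[2] = 1 + 1/8·h[1] + 1/8·h[2] + 1/4·h[3] + 1/8·h[4] + 1/8·h[5]
  h[3] = 1 + 1/8·h[1] + 1/8·h[2] + 1/8·h[3] + 1/4·h[4] + 1/4·h[5]
  h[4] = 1 + 1/8·h[1] + 3/8·h[2] + 1/8·h[3] + 1/8·h[4] + 1/8·h[5]
  h[5] = 1 + 1/8·h[1] + 1/4·h[2] + 1/8·h[3] + 1/8·h[4] + 1/8·h[5]
Solving the 5×5 linear system over states ≠ 0 gives exactly h = [0, 43144/7215, 1024/195, 42496/7215, 14016/2405, 37312/7215] (h[0] = 0 is the target).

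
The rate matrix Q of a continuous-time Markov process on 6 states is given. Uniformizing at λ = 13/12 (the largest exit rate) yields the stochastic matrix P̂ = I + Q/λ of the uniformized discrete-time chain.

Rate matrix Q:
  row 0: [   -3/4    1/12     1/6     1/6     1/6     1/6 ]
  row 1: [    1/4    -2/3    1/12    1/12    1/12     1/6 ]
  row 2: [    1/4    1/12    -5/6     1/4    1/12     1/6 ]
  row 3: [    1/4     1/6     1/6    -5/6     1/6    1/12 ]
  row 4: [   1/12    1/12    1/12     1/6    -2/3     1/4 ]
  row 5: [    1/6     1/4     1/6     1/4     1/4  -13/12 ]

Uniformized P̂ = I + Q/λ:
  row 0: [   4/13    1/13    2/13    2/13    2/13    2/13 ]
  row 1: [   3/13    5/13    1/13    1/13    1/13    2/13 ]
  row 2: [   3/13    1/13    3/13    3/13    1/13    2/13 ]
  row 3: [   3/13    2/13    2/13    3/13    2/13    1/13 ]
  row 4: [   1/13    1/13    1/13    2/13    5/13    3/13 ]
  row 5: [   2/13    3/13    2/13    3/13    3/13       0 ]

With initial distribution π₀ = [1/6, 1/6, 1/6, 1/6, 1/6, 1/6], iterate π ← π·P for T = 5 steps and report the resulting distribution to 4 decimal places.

t=0: π = [0.1667, 0.1667, 0.1667, 0.1667, 0.1667, 0.1667]
t=1: π = [0.2051, 0.1667, 0.1410, 0.1795, 0.1795, 0.1282]
t=2: π = [0.2091, 0.1617, 0.1381, 0.1755, 0.1815, 0.1341]
t=3: π = [0.2086, 0.1608, 0.1381, 0.1758, 0.1830, 0.1337]
t=4: π = [0.2084, 0.1605, 0.1380, 0.1759, 0.1834, 0.1338]
t=5: π = [0.2083, 0.1604, 0.1380, 0.1759, 0.1835, 0.1338]

π = [0.2083, 0.1604, 0.1380, 0.1759, 0.1835, 0.1338]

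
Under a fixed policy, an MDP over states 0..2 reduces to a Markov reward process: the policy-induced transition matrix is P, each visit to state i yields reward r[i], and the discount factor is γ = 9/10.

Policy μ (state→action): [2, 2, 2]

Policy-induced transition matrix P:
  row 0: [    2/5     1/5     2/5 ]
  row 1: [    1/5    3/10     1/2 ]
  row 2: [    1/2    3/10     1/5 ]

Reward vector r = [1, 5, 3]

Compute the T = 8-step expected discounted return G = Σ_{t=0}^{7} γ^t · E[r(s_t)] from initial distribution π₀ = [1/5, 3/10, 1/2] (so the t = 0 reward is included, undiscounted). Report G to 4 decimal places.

t=0: π = [0.2000, 0.3000, 0.5000], E[r] = 3.2000, γ^t·E[r] = 3.200000, running G = 3.200000
t=1: π = [0.3900, 0.2800, 0.3300], E[r] = 2.7800, γ^t·E[r] = 2.502000, running G = 5.702000
t=2: π = [0.3770, 0.2610, 0.3620], E[r] = 2.7680, γ^t·E[r] = 2.242080, running G = 7.944080
t=3: π = [0.3840, 0.2623, 0.3537], E[r] = 2.7566, γ^t·E[r] = 2.009561, running G = 9.953641
t=4: π = [0.3829, 0.2616, 0.3555], E[r] = 2.7574, γ^t·E[r] = 1.809117, running G = 11.762758
t=5: π = [0.3832, 0.2617, 0.3551], E[r] = 2.7570, γ^t·E[r] = 1.627957, running G = 13.390716
t=6: π = [0.3832, 0.2617, 0.3552], E[r] = 2.7570, γ^t·E[r] = 1.465196, running G = 14.855912
t=7: π = [0.3832, 0.2617, 0.3551], E[r] = 2.7570, γ^t·E[r] = 1.318668, running G = 16.174580

G = 16.1746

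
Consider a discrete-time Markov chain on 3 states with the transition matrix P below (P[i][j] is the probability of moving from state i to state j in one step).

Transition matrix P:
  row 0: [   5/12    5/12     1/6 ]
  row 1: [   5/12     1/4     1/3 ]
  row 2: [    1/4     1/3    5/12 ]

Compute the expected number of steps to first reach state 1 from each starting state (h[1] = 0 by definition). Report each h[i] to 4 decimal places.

First-step conditioning: h[1] = 0; for i ≠ 1, h[i] = 1 + Σ_k P[i][k]·h[k].
  h[0] = 1 + 5/12·h[0] + 1/6·h[2]
  h[2] = 1 + 1/4·h[0] + 5/12·h[2]
Solving the 2×2 linear system over states ≠ 1 gives exactly h = [108/43, 0, 120/43] (h[1] = 0 is the target).

h = [2.5116, 0.0000, 2.7907]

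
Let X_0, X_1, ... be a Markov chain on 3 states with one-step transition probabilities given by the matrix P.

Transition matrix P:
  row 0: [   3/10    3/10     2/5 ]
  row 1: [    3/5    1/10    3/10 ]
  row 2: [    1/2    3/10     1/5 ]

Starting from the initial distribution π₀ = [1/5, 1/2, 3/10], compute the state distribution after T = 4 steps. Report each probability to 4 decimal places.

π = [0.4363, 0.2504, 0.3133]

t=0: π = [0.2000, 0.5000, 0.3000]
t=1: π = [0.5100, 0.2000, 0.2900]
t=2: π = [0.4180, 0.2600, 0.3220]
t=3: π = [0.4424, 0.2480, 0.3096]
t=4: π = [0.4363, 0.2504, 0.3133]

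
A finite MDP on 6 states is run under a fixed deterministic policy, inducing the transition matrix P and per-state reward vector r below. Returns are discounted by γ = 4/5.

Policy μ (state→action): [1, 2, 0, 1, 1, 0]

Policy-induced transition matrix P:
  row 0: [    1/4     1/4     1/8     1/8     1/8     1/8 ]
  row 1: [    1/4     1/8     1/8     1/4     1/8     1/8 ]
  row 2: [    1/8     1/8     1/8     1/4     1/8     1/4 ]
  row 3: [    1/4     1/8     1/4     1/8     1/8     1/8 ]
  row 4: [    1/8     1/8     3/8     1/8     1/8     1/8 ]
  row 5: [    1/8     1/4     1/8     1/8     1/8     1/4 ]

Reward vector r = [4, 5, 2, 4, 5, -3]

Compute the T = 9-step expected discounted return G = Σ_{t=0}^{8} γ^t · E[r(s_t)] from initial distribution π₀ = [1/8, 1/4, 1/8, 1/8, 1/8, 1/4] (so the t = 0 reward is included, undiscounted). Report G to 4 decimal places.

t=0: π = [0.1250, 0.2500, 0.1250, 0.1250, 0.1250, 0.2500], E[r] = 2.3750, γ^t·E[r] = 2.375000, running G = 2.375000
t=1: π = [0.1875, 0.1719, 0.1719, 0.1719, 0.1250, 0.1719], E[r] = 2.7500, γ^t·E[r] = 2.200000, running G = 4.575000
t=2: π = [0.1914, 0.1699, 0.1777, 0.1680, 0.1250, 0.1680], E[r] = 2.7637, γ^t·E[r] = 1.768750, running G = 6.343750
t=3: π = [0.1912, 0.1699, 0.1772, 0.1685, 0.1250, 0.1682], E[r] = 2.7629, γ^t·E[r] = 1.414625, running G = 7.758375
t=4: π = [0.1912, 0.1699, 0.1773, 0.1684, 0.1250, 0.1682], E[r] = 2.7630, γ^t·E[r] = 1.131738, running G = 8.890113
t=5: π = [0.1912, 0.1699, 0.1773, 0.1684, 0.1250, 0.1682], E[r] = 2.7630, γ^t·E[r] = 0.905386, running G = 9.795499
t=6: π = [0.1912, 0.1699, 0.1773, 0.1684, 0.1250, 0.1682], E[r] = 2.7630, γ^t·E[r] = 0.724309, running G = 10.519808
t=7: π = [0.1912, 0.1699, 0.1773, 0.1684, 0.1250, 0.1682], E[r] = 2.7630, γ^t·E[r] = 0.579447, running G = 11.099256
t=8: π = [0.1912, 0.1699, 0.1773, 0.1684, 0.1250, 0.1682], E[r] = 2.7630, γ^t·E[r] = 0.463558, running G = 11.562814

G = 11.5628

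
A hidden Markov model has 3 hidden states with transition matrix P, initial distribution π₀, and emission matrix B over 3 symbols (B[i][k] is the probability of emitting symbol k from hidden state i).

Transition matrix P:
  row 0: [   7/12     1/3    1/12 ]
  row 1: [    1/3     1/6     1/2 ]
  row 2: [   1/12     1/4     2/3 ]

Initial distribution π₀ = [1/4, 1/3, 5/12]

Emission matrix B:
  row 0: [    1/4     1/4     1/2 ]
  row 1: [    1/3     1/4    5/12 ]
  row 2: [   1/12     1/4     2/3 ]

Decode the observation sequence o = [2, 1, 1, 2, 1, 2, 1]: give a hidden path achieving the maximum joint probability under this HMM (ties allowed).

path = [2, 2, 2, 2, 2, 2, 2]

t=0: δ = [1.250e-01, 1.389e-01, 2.778e-01]  (obs o_0=2)
t=1: δ = [1.823e-02, 1.736e-02, 4.630e-02]  ψ = [0, 2, 2]  (obs o_1=1)
t=2: δ = [2.658e-03, 2.894e-03, 7.716e-03]  ψ = [0, 2, 2]  (obs o_2=1)
t=3: δ = [7.754e-04, 8.038e-04, 3.429e-03]  ψ = [0, 2, 2]  (obs o_3=2)
t=4: δ = [1.131e-04, 2.143e-04, 5.716e-04]  ψ = [0, 2, 2]  (obs o_4=1)
t=5: δ = [3.572e-05, 5.954e-05, 2.540e-04]  ψ = [1, 2, 2]  (obs o_5=2)
t=6: δ = [5.292e-06, 1.588e-05, 4.234e-05]  ψ = [2, 2, 2]  (obs o_6=1)
backtrack: best end state = 2; path = [2, 2, 2, 2, 2, 2, 2]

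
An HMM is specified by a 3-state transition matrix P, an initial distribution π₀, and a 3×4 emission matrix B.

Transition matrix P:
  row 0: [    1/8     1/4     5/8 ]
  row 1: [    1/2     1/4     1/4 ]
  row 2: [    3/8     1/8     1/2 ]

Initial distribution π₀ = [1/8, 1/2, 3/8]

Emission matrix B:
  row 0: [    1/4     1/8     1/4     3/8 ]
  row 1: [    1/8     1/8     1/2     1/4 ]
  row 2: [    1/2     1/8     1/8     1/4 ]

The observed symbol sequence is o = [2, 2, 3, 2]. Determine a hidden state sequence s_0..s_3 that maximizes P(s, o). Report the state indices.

path = [1, 1, 0, 1]

t=0: δ = [3.125e-02, 2.500e-01, 4.688e-02]  (obs o_0=2)
t=1: δ = [3.125e-02, 3.125e-02, 7.812e-03]  ψ = [1, 1, 1]  (obs o_1=2)
t=2: δ = [5.859e-03, 1.953e-03, 4.883e-03]  ψ = [1, 0, 0]  (obs o_2=3)
t=3: δ = [4.578e-04, 7.324e-04, 4.578e-04]  ψ = [2, 0, 0]  (obs o_3=2)
backtrack: best end state = 1; path = [1, 1, 0, 1]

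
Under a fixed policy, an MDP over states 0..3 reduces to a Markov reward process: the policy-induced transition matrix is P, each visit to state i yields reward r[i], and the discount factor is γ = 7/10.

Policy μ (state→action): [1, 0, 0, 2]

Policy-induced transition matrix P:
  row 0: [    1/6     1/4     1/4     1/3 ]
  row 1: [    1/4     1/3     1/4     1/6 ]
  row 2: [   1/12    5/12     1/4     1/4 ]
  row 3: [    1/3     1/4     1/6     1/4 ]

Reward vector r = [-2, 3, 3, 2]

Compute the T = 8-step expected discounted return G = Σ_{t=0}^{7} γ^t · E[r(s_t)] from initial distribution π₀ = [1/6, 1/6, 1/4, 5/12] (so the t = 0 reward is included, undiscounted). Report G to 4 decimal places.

t=0: π = [0.1667, 0.1667, 0.2500, 0.4167], E[r] = 1.7500, γ^t·E[r] = 1.750000, running G = 1.750000
t=1: π = [0.2292, 0.3056, 0.2153, 0.2500], E[r] = 1.6042, γ^t·E[r] = 1.122917, running G = 2.872917
t=2: π = [0.2159, 0.3113, 0.2292, 0.2436], E[r] = 1.6771, γ^t·E[r] = 0.821771, running G = 3.694688
t=3: π = [0.2141, 0.3141, 0.2297, 0.2420], E[r] = 1.6874, γ^t·E[r] = 0.578763, running G = 4.273450
t=4: π = [0.2140, 0.3145, 0.2298, 0.2417], E[r] = 1.6881, γ^t·E[r] = 0.405316, running G = 4.678767
t=5: π = [0.2140, 0.3145, 0.2299, 0.2416], E[r] = 1.6884, γ^t·E[r] = 0.283767, running G = 4.962533
t=6: π = [0.2140, 0.3145, 0.2299, 0.2416], E[r] = 1.6884, γ^t·E[r] = 0.198640, running G = 5.161174
t=7: π = [0.2140, 0.3145, 0.2299, 0.2416], E[r] = 1.6884, γ^t·E[r] = 0.139048, running G = 5.300222

G = 5.3002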